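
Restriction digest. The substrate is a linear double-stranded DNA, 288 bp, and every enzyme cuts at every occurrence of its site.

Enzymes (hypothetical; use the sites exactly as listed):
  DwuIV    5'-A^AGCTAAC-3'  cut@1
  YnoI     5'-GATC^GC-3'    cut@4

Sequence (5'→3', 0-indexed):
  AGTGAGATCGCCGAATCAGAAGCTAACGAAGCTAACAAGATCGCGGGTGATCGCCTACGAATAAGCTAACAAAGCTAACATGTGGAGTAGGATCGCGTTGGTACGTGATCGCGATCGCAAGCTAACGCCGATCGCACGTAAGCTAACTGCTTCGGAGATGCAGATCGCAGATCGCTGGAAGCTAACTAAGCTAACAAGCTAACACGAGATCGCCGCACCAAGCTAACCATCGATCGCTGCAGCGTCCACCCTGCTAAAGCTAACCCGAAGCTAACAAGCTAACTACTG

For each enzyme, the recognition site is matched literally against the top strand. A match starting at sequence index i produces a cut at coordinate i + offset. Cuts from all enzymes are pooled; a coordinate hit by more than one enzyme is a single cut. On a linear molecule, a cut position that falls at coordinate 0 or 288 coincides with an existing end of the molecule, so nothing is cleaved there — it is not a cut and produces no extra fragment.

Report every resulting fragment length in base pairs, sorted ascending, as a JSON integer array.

[3,6,6,7,7,8,8,9,9,9,9,9,10,11,11,11,12,13,14,15,15,16,22,22,26]

Per-enzyme occurrences:
  DwuIV (AAGCTAAC, off=1): starts [19, 28, 62, 71, 118, 139, 178, 187, 195, 219, 256, 267, 275] → cuts [20, 29, 63, 72, 119, 140, 179, 188, 196, 220, 257, 268, 276]
  YnoI (GATCGC, off=4): starts [5, 38, 48, 90, 106, 112, 129, 162, 169, 207, 231] → cuts [9, 42, 52, 94, 110, 116, 133, 166, 173, 211, 235]

Pooled cuts: [9, 20, 29, 42, 52, 63, 72, 94, 110, 116, 119, 133, 140, 166, 173, 179, 188, 196, 211, 220, 235, 257, 268, 276]

Fragments:
  [0,9): 9 bp
  [9,20): 11 bp
  [20,29): 9 bp
  [29,42): 13 bp
  [42,52): 10 bp
  [52,63): 11 bp
  [63,72): 9 bp
  [72,94): 22 bp
  [94,110): 16 bp
  [110,116): 6 bp
  [116,119): 3 bp
  [119,133): 14 bp
  [133,140): 7 bp
  [140,166): 26 bp
  [166,173): 7 bp
  [173,179): 6 bp
  [179,188): 9 bp
  [188,196): 8 bp
  [196,211): 15 bp
  [211,220): 9 bp
  [220,235): 15 bp
  [235,257): 22 bp
  [257,268): 11 bp
  [268,276): 8 bp
  [276,288): 12 bp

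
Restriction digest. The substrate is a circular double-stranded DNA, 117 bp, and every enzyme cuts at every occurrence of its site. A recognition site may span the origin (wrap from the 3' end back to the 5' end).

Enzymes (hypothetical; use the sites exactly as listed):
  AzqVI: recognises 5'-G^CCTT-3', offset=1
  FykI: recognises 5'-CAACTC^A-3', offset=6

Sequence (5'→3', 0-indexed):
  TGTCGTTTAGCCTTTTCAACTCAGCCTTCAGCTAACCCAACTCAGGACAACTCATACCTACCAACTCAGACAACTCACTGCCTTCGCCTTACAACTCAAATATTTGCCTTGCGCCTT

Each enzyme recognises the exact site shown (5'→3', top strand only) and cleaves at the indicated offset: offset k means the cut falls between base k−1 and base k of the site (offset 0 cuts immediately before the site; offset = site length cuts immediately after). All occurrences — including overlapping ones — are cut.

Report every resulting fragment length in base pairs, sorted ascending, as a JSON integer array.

Per-enzyme occurrences:
  AzqVI (GCCTT, off=1): starts [9, 23, 79, 85, 105, 112] → cuts [10, 24, 80, 86, 106, 113]
  FykI (CAACTCA, off=6): starts [16, 37, 47, 61, 70, 91] → cuts [22, 43, 53, 67, 76, 97]

All cut coordinates (distinct, sorted): [10, 22, 24, 43, 53, 67, 76, 80, 86, 97, 106, 113]

Fragment lengths:
  10→22: 12 bp
  22→24: 2 bp
  24→43: 19 bp
  43→53: 10 bp
  53→67: 14 bp
  67→76: 9 bp
  76→80: 4 bp
  80→86: 6 bp
  86→97: 11 bp
  97→106: 9 bp
  106→113: 7 bp
  113→10 (wrap): 117-113+10 = 14 bp

[2,4,6,7,9,9,10,11,12,14,14,19]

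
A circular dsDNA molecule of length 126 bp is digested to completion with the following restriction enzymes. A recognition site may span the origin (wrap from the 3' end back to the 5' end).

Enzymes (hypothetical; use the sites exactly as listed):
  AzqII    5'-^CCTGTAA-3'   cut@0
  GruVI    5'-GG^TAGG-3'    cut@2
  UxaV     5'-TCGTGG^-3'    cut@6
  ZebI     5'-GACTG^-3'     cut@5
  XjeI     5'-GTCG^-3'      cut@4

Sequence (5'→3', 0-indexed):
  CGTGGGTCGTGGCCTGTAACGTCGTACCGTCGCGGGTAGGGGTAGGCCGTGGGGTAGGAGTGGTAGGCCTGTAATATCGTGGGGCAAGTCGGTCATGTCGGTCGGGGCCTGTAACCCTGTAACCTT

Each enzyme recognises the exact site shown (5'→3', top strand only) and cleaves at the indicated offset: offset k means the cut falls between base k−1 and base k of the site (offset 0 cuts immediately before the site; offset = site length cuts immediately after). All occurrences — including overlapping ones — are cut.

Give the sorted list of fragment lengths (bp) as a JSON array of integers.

[3,3,4,4,4,4,6,8,8,9,9,9,12,12,15,16]

Per-enzyme occurrences:
  AzqII (CCTGTAA, off=0): starts [12, 67, 107, 115] → cuts [12, 67, 107, 115]
  GruVI (GGTAGG, off=2): starts [34, 40, 52, 61] → cuts [36, 42, 54, 63]
  UxaV (TCGTGG, off=6): starts [6, 76, 125] → cuts [5, 12, 82]
  ZebI (GACTG, off=5): no sites
  XjeI (GTCG, off=4): starts [5, 20, 28, 87, 96, 100] → cuts [9, 24, 32, 91, 100, 104]

All cut coordinates (distinct, sorted): [5, 9, 12, 24, 32, 36, 42, 54, 63, 67, 82, 91, 100, 104, 107, 115]

Fragment lengths:
  5→9: 4 bp
  9→12: 3 bp
  12→24: 12 bp
  24→32: 8 bp
  32→36: 4 bp
  36→42: 6 bp
  42→54: 12 bp
  54→63: 9 bp
  63→67: 4 bp
  67→82: 15 bp
  82→91: 9 bp
  91→100: 9 bp
  100→104: 4 bp
  104→107: 3 bp
  107→115: 8 bp
  115→5 (wrap): 126-115+5 = 16 bp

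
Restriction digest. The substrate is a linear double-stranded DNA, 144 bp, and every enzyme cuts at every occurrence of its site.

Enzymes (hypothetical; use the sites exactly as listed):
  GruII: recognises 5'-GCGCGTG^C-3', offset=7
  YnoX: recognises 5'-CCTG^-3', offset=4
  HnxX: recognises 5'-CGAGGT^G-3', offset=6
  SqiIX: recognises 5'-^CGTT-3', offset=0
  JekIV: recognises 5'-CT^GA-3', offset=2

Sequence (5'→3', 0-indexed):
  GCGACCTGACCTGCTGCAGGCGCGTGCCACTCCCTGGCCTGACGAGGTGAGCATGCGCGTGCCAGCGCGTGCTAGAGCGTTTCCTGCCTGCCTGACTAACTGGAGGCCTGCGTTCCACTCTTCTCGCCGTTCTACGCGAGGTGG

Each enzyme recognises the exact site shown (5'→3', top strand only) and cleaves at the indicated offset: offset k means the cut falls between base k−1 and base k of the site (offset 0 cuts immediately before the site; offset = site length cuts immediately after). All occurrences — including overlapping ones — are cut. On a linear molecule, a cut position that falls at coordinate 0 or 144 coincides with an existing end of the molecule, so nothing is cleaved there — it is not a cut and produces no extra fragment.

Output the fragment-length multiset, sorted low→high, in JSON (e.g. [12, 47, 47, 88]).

Site scan:
  GruII GCGCGTGC/7: at [19, 54, 64] ⇒ [26, 61, 71]
  YnoX CCTG/4: at [4, 9, 32, 37, 82, 86, 90, 106] ⇒ [8, 13, 36, 41, 86, 90, 94, 110]
  HnxX CGAGGTG/6: at [42, 136] ⇒ [48, 142]
  SqiIX CGTT/0: at [77, 110, 127] ⇒ [77, 110, 127]
  JekIV CTGA/2: at [5, 38, 91] ⇒ [7, 40, 93]

All cut coordinates (distinct, sorted): [7, 8, 13, 26, 36, 40, 41, 48, 61, 71, 77, 86, 90, 93, 94, 110, 127, 142]

Fragment lengths:
  [0,7): 7 bp
  [7,8): 1 bp
  [8,13): 5 bp
  [13,26): 13 bp
  [26,36): 10 bp
  [36,40): 4 bp
  [40,41): 1 bp
  [41,48): 7 bp
  [48,61): 13 bp
  [61,71): 10 bp
  [71,77): 6 bp
  [77,86): 9 bp
  [86,90): 4 bp
  [90,93): 3 bp
  [93,94): 1 bp
  [94,110): 16 bp
  [110,127): 17 bp
  [127,142): 15 bp
  [142,144): 2 bp

[1,1,1,2,3,4,4,5,6,7,7,9,10,10,13,13,15,16,17]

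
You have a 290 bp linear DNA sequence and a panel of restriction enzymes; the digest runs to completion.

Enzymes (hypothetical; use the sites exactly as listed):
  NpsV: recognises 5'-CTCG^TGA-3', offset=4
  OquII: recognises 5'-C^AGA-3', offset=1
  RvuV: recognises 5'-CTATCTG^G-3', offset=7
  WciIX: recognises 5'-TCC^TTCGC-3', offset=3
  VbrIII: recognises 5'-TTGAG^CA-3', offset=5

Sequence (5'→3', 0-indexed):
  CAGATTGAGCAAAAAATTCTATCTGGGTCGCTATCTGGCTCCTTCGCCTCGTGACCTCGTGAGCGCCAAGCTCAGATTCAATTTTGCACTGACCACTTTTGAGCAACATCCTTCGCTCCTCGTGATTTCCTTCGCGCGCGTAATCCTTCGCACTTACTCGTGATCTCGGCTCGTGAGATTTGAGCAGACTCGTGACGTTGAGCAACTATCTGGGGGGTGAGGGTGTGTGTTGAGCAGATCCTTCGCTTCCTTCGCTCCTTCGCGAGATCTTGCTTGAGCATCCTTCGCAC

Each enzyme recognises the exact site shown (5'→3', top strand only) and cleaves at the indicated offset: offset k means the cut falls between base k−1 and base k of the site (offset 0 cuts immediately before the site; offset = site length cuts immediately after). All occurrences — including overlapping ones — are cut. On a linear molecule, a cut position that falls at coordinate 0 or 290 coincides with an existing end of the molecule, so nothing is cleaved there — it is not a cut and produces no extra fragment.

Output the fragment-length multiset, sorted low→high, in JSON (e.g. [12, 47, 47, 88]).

Site scan:
  NpsV (CTCGTGA, off=4): starts [47, 55, 118, 156, 169, 188] → cuts [51, 59, 122, 160, 173, 192]
  OquII (CAGA, off=1): starts [0, 72, 184, 234] → cuts [1, 73, 185, 235]
  RvuV (CTATCTGG, off=7): starts [18, 30, 205] → cuts [25, 37, 212]
  WciIX (TCCTTCGC, off=3): starts [39, 108, 127, 143, 238, 247, 255, 280] → cuts [42, 111, 130, 146, 241, 250, 258, 283]
  VbrIII (TTGAGCA, off=5): starts [4, 98, 179, 197, 229, 273] → cuts [9, 103, 184, 202, 234, 278]

Pooled cuts: [1, 9, 25, 37, 42, 51, 59, 73, 103, 111, 122, 130, 146, 160, 173, 184, 185, 192, 202, 212, 234, 235, 241, 250, 258, 278, 283]

Fragment lengths:
  [0,1): 1 bp
  [1,9): 8 bp
  [9,25): 16 bp
  [25,37): 12 bp
  [37,42): 5 bp
  [42,51): 9 bp
  [51,59): 8 bp
  [59,73): 14 bp
  [73,103): 30 bp
  [103,111): 8 bp
  [111,122): 11 bp
  [122,130): 8 bp
  [130,146): 16 bp
  [146,160): 14 bp
  [160,173): 13 bp
  [173,184): 11 bp
  [184,185): 1 bp
  [185,192): 7 bp
  [192,202): 10 bp
  [202,212): 10 bp
  [212,234): 22 bp
  [234,235): 1 bp
  [235,241): 6 bp
  [241,250): 9 bp
  [250,258): 8 bp
  [258,278): 20 bp
  [278,283): 5 bp
  [283,290): 7 bp

[1,1,1,5,5,6,7,7,8,8,8,8,8,9,9,10,10,11,11,12,13,14,14,16,16,20,22,30]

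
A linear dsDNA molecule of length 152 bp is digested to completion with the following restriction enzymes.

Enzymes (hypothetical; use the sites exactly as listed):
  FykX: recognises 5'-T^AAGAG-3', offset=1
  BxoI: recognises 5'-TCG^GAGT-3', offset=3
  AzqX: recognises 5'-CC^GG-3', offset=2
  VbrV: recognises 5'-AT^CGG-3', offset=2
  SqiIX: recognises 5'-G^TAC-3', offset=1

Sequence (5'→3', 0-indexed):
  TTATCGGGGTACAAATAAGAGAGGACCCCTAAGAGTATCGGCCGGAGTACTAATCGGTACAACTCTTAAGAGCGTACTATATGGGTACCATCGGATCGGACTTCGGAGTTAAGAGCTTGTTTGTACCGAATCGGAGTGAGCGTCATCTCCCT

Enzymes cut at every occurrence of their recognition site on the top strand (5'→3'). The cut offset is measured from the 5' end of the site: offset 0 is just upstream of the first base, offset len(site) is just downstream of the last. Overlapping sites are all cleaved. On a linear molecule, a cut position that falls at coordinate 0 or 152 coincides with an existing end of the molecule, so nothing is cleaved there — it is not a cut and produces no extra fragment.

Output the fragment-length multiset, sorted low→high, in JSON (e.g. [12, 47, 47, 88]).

[2,3,4,4,5,5,5,5,6,7,7,7,8,8,9,10,11,13,14,19]

Per-enzyme occurrences:
  FykX TAAGAG/1: at [15, 29, 66, 109] ⇒ [16, 30, 67, 110]
  BxoI TCGGAGT/3: at [102, 130] ⇒ [105, 133]
  AzqX CCGG/2: at [41] ⇒ [43]
  VbrV ATCGG/2: at [2, 36, 52, 89, 94, 129] ⇒ [4, 38, 54, 91, 96, 131]
  SqiIX GTAC/1: at [8, 46, 56, 73, 84, 122] ⇒ [9, 47, 57, 74, 85, 123]

All cut coordinates (distinct, sorted): [4, 9, 16, 30, 38, 43, 47, 54, 57, 67, 74, 85, 91, 96, 105, 110, 123, 131, 133]

Fragments:
  [0,4): 4 bp
  [4,9): 5 bp
  [9,16): 7 bp
  [16,30): 14 bp
  [30,38): 8 bp
  [38,43): 5 bp
  [43,47): 4 bp
  [47,54): 7 bp
  [54,57): 3 bp
  [57,67): 10 bp
  [67,74): 7 bp
  [74,85): 11 bp
  [85,91): 6 bp
  [91,96): 5 bp
  [96,105): 9 bp
  [105,110): 5 bp
  [110,123): 13 bp
  [123,131): 8 bp
  [131,133): 2 bp
  [133,152): 19 bp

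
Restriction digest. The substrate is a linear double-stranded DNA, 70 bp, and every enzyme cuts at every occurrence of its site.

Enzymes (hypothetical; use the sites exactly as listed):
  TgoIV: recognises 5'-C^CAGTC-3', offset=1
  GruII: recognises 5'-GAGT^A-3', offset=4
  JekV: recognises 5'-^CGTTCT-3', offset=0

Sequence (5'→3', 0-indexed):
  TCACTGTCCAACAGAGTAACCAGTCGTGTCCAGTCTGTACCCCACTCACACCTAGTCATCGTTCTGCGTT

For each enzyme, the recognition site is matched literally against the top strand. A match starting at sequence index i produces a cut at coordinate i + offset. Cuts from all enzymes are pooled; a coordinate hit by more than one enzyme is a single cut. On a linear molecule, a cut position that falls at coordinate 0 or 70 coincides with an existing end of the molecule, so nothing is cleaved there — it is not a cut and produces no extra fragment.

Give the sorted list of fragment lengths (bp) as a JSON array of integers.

Per-enzyme occurrences:
  TgoIV (CCAGTC, off=1): starts [19, 29] → cuts [20, 30]
  GruII (GAGTA, off=4): starts [13] → cuts [17]
  JekV (CGTTCT, off=0): starts [59] → cuts [59]

Pooled cuts: [17, 20, 30, 59]

Fragments:
  [0,17): 17 bp
  [17,20): 3 bp
  [20,30): 10 bp
  [30,59): 29 bp
  [59,70): 11 bp

[3,10,11,17,29]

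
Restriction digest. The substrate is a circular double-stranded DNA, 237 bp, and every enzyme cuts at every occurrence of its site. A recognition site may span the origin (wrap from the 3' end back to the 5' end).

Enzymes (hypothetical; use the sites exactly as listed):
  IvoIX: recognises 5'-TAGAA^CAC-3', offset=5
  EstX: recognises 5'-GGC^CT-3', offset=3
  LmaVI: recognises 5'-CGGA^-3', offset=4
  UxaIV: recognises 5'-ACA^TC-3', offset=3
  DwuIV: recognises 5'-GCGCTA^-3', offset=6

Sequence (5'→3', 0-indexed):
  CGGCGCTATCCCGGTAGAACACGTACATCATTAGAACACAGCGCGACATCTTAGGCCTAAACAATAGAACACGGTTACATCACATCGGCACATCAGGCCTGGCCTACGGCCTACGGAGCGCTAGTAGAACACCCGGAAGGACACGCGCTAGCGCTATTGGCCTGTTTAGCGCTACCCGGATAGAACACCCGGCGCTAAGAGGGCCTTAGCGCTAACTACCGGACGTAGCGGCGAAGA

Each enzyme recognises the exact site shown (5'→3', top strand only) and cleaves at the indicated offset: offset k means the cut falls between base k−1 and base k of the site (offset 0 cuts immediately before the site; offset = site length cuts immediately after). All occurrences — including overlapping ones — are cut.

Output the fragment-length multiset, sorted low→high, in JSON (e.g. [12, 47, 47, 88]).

Site scan:
  IvoIX (TAGAACAC, off=5): starts [14, 31, 64, 124, 180] → cuts [19, 36, 69, 129, 185]
  EstX (GGCCT, off=3): starts [53, 95, 100, 107, 158, 201] → cuts [56, 98, 103, 110, 161, 204]
  LmaVI (CGGA, off=4): starts [113, 133, 176, 219] → cuts [117, 137, 180, 223]
  UxaIV (ACATC, off=3): starts [24, 45, 76, 81, 89] → cuts [27, 48, 79, 84, 92]
  DwuIV (GCGCTA, off=6): starts [2, 117, 144, 150, 168, 191, 208] → cuts [8, 123, 150, 156, 174, 197, 214]

All cut coordinates (distinct, sorted): [8, 19, 27, 36, 48, 56, 69, 79, 84, 92, 98, 103, 110, 117, 123, 129, 137, 150, 156, 161, 174, 180, 185, 197, 204, 214, 223]

Fragments:
  8→19: 11 bp
  19→27: 8 bp
  27→36: 9 bp
  36→48: 12 bp
  48→56: 8 bp
  56→69: 13 bp
  69→79: 10 bp
  79→84: 5 bp
  84→92: 8 bp
  92→98: 6 bp
  98→103: 5 bp
  103→110: 7 bp
  110→117: 7 bp
  117→123: 6 bp
  123→129: 6 bp
  129→137: 8 bp
  137→150: 13 bp
  150→156: 6 bp
  156→161: 5 bp
  161→174: 13 bp
  174→180: 6 bp
  180→185: 5 bp
  185→197: 12 bp
  197→204: 7 bp
  204→214: 10 bp
  214→223: 9 bp
  223→8 (wrap): 237-223+8 = 22 bp

[5,5,5,5,6,6,6,6,6,7,7,7,8,8,8,8,9,9,10,10,11,12,12,13,13,13,22]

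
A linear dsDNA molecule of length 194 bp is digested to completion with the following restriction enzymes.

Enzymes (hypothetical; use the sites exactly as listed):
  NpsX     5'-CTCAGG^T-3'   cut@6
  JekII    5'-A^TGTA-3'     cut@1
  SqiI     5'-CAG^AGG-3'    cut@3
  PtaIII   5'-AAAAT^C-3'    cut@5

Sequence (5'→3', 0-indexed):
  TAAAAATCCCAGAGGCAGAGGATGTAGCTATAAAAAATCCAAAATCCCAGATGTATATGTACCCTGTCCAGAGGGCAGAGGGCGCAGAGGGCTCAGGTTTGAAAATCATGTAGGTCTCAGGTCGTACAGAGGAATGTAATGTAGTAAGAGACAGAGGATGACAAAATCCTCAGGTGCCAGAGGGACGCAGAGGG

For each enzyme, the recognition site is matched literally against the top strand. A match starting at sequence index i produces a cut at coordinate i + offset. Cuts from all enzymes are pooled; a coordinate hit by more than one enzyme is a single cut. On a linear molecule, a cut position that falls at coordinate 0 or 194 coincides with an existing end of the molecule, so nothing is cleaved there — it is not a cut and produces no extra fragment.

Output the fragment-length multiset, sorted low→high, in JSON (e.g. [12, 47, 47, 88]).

Scan for sites:
  NpsX CTCAGGT/6: at [91, 115, 168] ⇒ [97, 121, 174]
  JekII ATGTA/1: at [21, 50, 56, 107, 133, 138] ⇒ [22, 51, 57, 108, 134, 139]
  SqiI CAGAGG/3: at [9, 15, 68, 75, 84, 126, 151, 177, 187] ⇒ [12, 18, 71, 78, 87, 129, 154, 180, 190]
  PtaIII AAAATC/5: at [2, 33, 40, 101, 162] ⇒ [7, 38, 45, 106, 167]

Pooled cuts: [7, 12, 18, 22, 38, 45, 51, 57, 71, 78, 87, 97, 106, 108, 121, 129, 134, 139, 154, 167, 174, 180, 190]

Fragments:
  [0,7): 7 bp
  [7,12): 5 bp
  [12,18): 6 bp
  [18,22): 4 bp
  [22,38): 16 bp
  [38,45): 7 bp
  [45,51): 6 bp
  [51,57): 6 bp
  [57,71): 14 bp
  [71,78): 7 bp
  [78,87): 9 bp
  [87,97): 10 bp
  [97,106): 9 bp
  [106,108): 2 bp
  [108,121): 13 bp
  [121,129): 8 bp
  [129,134): 5 bp
  [134,139): 5 bp
  [139,154): 15 bp
  [154,167): 13 bp
  [167,174): 7 bp
  [174,180): 6 bp
  [180,190): 10 bp
  [190,194): 4 bp

[2,4,4,5,5,5,6,6,6,6,7,7,7,7,8,9,9,10,10,13,13,14,15,16]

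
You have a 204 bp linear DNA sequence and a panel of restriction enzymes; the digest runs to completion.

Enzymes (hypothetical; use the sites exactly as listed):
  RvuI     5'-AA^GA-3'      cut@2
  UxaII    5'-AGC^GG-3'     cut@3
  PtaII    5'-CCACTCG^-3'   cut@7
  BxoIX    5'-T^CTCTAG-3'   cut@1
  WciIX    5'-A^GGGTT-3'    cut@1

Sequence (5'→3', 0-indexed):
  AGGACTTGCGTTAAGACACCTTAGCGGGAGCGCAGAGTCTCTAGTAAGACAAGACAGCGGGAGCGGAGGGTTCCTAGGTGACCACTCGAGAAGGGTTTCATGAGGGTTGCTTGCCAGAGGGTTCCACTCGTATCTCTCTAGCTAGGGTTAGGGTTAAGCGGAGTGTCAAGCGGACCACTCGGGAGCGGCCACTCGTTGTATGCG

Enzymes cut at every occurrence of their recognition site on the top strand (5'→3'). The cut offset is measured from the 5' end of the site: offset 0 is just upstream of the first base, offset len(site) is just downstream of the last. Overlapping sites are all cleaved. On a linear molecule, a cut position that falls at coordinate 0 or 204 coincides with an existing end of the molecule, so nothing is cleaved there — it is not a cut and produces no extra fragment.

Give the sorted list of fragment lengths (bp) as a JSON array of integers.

Site scan:
  RvuI (AAGA, off=2): starts [12, 45, 50] → cuts [14, 47, 52]
  UxaII (AGCGG, off=3): starts [22, 55, 61, 156, 168, 183] → cuts [25, 58, 64, 159, 171, 186]
  PtaII (CCACTCG, off=7): starts [81, 123, 174, 188] → cuts [88, 130, 181, 195]
  BxoIX (TCTCTAG, off=1): starts [37, 134] → cuts [38, 135]
  WciIX (AGGGTT, off=1): starts [66, 91, 102, 117, 143, 149] → cuts [67, 92, 103, 118, 144, 150]

All cut coordinates (distinct, sorted): [14, 25, 38, 47, 52, 58, 64, 67, 88, 92, 103, 118, 130, 135, 144, 150, 159, 171, 181, 186, 195]

Fragments:
  [0,14): 14 bp
  [14,25): 11 bp
  [25,38): 13 bp
  [38,47): 9 bp
  [47,52): 5 bp
  [52,58): 6 bp
  [58,64): 6 bp
  [64,67): 3 bp
  [67,88): 21 bp
  [88,92): 4 bp
  [92,103): 11 bp
  [103,118): 15 bp
  [118,130): 12 bp
  [130,135): 5 bp
  [135,144): 9 bp
  [144,150): 6 bp
  [150,159): 9 bp
  [159,171): 12 bp
  [171,181): 10 bp
  [181,186): 5 bp
  [186,195): 9 bp
  [195,204): 9 bp

[3,4,5,5,5,6,6,6,9,9,9,9,9,10,11,11,12,12,13,14,15,21]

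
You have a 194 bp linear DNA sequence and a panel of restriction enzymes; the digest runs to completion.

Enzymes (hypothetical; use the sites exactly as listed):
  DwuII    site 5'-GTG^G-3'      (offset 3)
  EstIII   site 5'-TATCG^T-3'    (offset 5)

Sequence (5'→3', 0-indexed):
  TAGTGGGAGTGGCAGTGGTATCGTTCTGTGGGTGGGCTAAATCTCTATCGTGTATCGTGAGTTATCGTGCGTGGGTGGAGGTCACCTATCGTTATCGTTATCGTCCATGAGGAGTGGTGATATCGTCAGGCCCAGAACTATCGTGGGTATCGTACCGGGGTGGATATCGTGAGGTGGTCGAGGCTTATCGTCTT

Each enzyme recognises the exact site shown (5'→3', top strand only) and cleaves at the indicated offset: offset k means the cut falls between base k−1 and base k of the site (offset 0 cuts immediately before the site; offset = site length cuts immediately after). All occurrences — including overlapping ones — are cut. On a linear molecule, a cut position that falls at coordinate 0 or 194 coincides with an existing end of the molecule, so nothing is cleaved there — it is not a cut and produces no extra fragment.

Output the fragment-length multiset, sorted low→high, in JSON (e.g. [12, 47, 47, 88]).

Per-enzyme occurrences:
  DwuII (GTGG, off=3): starts [2, 8, 14, 27, 31, 70, 74, 113, 142, 159, 173] → cuts [5, 11, 17, 30, 34, 73, 77, 116, 145, 162, 176]
  EstIII (TATCGT, off=5): starts [18, 45, 52, 62, 86, 92, 98, 120, 138, 147, 164, 185] → cuts [23, 50, 57, 67, 91, 97, 103, 125, 143, 152, 169, 190]

Pooled cuts: [5, 11, 17, 23, 30, 34, 50, 57, 67, 73, 77, 91, 97, 103, 116, 125, 143, 145, 152, 162, 169, 176, 190]

Fragment lengths:
  [0,5): 5 bp
  [5,11): 6 bp
  [11,17): 6 bp
  [17,23): 6 bp
  [23,30): 7 bp
  [30,34): 4 bp
  [34,50): 16 bp
  [50,57): 7 bp
  [57,67): 10 bp
  [67,73): 6 bp
  [73,77): 4 bp
  [77,91): 14 bp
  [91,97): 6 bp
  [97,103): 6 bp
  [103,116): 13 bp
  [116,125): 9 bp
  [125,143): 18 bp
  [143,145): 2 bp
  [145,152): 7 bp
  [152,162): 10 bp
  [162,169): 7 bp
  [169,176): 7 bp
  [176,190): 14 bp
  [190,194): 4 bp

[2,4,4,4,5,6,6,6,6,6,6,7,7,7,7,7,9,10,10,13,14,14,16,18]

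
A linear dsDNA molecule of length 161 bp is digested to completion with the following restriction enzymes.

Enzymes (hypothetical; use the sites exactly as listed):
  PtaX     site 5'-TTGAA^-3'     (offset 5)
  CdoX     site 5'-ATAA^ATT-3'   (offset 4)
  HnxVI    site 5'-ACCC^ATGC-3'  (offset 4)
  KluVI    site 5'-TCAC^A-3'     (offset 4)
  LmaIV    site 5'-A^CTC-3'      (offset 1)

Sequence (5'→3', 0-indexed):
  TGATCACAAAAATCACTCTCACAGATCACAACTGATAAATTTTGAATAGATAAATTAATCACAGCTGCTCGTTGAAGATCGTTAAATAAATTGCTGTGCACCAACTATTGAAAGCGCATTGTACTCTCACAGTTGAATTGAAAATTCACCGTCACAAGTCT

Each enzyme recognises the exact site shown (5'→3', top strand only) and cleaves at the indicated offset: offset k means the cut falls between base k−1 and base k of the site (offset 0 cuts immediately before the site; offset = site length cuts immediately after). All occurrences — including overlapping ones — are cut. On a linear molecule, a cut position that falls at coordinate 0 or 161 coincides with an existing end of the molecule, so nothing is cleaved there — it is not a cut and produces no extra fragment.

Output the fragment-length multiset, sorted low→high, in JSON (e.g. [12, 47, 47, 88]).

Site scan:
  PtaX (TTGAA, off=5): starts [41, 71, 107, 132, 137] → cuts [46, 76, 112, 137, 142]
  CdoX (ATAAATT, off=4): starts [34, 49, 85] → cuts [38, 53, 89]
  HnxVI (ACCCATGC, off=4): no sites
  KluVI (TCACA, off=4): starts [3, 18, 25, 58, 126, 151] → cuts [7, 22, 29, 62, 130, 155]
  LmaIV (ACTC, off=1): starts [14, 122] → cuts [15, 123]

All cut coordinates (distinct, sorted): [7, 15, 22, 29, 38, 46, 53, 62, 76, 89, 112, 123, 130, 137, 142, 155]

Fragments:
  [0,7): 7 bp
  [7,15): 8 bp
  [15,22): 7 bp
  [22,29): 7 bp
  [29,38): 9 bp
  [38,46): 8 bp
  [46,53): 7 bp
  [53,62): 9 bp
  [62,76): 14 bp
  [76,89): 13 bp
  [89,112): 23 bp
  [112,123): 11 bp
  [123,130): 7 bp
  [130,137): 7 bp
  [137,142): 5 bp
  [142,155): 13 bp
  [155,161): 6 bp

[5,6,7,7,7,7,7,7,8,8,9,9,11,13,13,14,23]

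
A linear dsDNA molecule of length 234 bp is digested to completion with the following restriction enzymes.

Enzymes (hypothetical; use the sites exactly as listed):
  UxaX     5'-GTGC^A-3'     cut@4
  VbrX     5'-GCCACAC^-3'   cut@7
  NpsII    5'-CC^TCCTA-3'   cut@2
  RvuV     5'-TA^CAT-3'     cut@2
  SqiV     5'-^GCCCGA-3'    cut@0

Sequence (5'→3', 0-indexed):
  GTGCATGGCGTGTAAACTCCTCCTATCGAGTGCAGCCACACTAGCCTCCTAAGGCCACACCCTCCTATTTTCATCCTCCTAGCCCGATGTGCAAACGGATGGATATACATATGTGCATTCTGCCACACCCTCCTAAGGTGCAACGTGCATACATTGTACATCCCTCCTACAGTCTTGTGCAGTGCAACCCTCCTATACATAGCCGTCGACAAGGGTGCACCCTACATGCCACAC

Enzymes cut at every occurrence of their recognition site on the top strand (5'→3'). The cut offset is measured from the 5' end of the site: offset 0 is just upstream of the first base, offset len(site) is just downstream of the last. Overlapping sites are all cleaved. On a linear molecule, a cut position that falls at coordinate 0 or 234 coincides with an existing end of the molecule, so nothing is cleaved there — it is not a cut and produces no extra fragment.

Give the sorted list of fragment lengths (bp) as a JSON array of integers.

Site scan:
  UxaX (GTGCA, off=4): starts [0, 29, 88, 112, 137, 144, 176, 181, 214] → cuts [4, 33, 92, 116, 141, 148, 180, 185, 218]
  VbrX (GCCACAC, off=7): starts [34, 53, 121, 227] → cuts [41, 60, 128] (position 234 is a terminus of the linear molecule — no cut)
  NpsII (CCTCCTA, off=2): starts [18, 44, 60, 74, 128, 162, 188] → cuts [20, 46, 62, 76, 130, 164, 190]
  RvuV (TACAT, off=2): starts [105, 149, 156, 195, 222] → cuts [107, 151, 158, 197, 224]
  SqiV (GCCCGA, off=0): starts [81] → cuts [81]

Pooled cuts: [4, 20, 33, 41, 46, 60, 62, 76, 81, 92, 107, 116, 128, 130, 141, 148, 151, 158, 164, 180, 185, 190, 197, 218, 224]

Fragments:
  [0,4): 4 bp
  [4,20): 16 bp
  [20,33): 13 bp
  [33,41): 8 bp
  [41,46): 5 bp
  [46,60): 14 bp
  [60,62): 2 bp
  [62,76): 14 bp
  [76,81): 5 bp
  [81,92): 11 bp
  [92,107): 15 bp
  [107,116): 9 bp
  [116,128): 12 bp
  [128,130): 2 bp
  [130,141): 11 bp
  [141,148): 7 bp
  [148,151): 3 bp
  [151,158): 7 bp
  [158,164): 6 bp
  [164,180): 16 bp
  [180,185): 5 bp
  [185,190): 5 bp
  [190,197): 7 bp
  [197,218): 21 bp
  [218,224): 6 bp
  [224,234): 10 bp

[2,2,3,4,5,5,5,5,6,6,7,7,7,8,9,10,11,11,12,13,14,14,15,16,16,21]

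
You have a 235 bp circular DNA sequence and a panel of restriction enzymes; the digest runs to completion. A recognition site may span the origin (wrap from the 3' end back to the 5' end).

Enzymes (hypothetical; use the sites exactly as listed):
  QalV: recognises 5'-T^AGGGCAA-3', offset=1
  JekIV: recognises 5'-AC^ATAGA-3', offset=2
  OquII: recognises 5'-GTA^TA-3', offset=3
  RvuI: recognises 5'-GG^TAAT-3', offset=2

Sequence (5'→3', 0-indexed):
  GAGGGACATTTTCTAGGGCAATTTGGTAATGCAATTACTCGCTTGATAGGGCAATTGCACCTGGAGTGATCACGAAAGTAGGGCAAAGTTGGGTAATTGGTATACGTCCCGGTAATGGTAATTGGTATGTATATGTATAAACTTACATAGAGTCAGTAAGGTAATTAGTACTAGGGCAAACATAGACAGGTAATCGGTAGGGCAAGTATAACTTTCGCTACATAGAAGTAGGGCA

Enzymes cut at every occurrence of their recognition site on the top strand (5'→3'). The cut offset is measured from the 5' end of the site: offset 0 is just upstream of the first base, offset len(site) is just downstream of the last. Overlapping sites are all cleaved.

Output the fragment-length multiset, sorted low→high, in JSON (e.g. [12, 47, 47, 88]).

[6,6,8,9,9,9,9,10,10,11,12,13,13,14,15,21,28,32]

Per-enzyme occurrences:
  QalV TAGGGCAA/1: at [13, 46, 78, 171, 197] ⇒ [14, 47, 79, 172, 198]
  JekIV ACATAGA/2: at [144, 179, 219] ⇒ [146, 181, 221]
  OquII GTATA/3: at [99, 128, 134, 205] ⇒ [102, 131, 137, 208]
  RvuI GGTAAT/2: at [24, 91, 110, 116, 159, 188] ⇒ [26, 93, 112, 118, 161, 190]

All cut coordinates (distinct, sorted): [14, 26, 47, 79, 93, 102, 112, 118, 131, 137, 146, 161, 172, 181, 190, 198, 208, 221]

Fragments:
  14→26: 12 bp
  26→47: 21 bp
  47→79: 32 bp
  79→93: 14 bp
  93→102: 9 bp
  102→112: 10 bp
  112→118: 6 bp
  118→131: 13 bp
  131→137: 6 bp
  137→146: 9 bp
  146→161: 15 bp
  161→172: 11 bp
  172→181: 9 bp
  181→190: 9 bp
  190→198: 8 bp
  198→208: 10 bp
  208→221: 13 bp
  221→14 (wrap): 235-221+14 = 28 bp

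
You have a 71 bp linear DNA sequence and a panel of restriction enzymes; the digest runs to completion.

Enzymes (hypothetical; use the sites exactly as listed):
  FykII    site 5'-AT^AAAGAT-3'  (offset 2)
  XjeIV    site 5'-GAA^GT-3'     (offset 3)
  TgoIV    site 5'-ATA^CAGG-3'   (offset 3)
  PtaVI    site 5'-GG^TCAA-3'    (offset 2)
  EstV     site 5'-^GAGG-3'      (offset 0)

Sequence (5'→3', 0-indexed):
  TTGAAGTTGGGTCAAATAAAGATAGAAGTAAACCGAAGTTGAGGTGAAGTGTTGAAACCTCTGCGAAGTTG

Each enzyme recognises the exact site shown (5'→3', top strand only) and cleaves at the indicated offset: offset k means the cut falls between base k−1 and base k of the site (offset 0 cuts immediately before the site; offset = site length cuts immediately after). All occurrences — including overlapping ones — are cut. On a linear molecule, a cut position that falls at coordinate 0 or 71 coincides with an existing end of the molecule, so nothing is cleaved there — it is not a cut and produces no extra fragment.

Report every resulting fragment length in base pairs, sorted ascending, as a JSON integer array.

[3,4,5,6,6,8,10,10,19]

Site scan:
  FykII (ATAAAGAT, off=2): starts [15] → cuts [17]
  XjeIV (GAAGT, off=3): starts [2, 24, 34, 45, 64] → cuts [5, 27, 37, 48, 67]
  TgoIV (ATACAGG, off=3): no sites
  PtaVI (GGTCAA, off=2): starts [9] → cuts [11]
  EstV (GAGG, off=0): starts [40] → cuts [40]

All cut coordinates (distinct, sorted): [5, 11, 17, 27, 37, 40, 48, 67]

Fragment lengths:
  [0,5): 5 bp
  [5,11): 6 bp
  [11,17): 6 bp
  [17,27): 10 bp
  [27,37): 10 bp
  [37,40): 3 bp
  [40,48): 8 bp
  [48,67): 19 bp
  [67,71): 4 bp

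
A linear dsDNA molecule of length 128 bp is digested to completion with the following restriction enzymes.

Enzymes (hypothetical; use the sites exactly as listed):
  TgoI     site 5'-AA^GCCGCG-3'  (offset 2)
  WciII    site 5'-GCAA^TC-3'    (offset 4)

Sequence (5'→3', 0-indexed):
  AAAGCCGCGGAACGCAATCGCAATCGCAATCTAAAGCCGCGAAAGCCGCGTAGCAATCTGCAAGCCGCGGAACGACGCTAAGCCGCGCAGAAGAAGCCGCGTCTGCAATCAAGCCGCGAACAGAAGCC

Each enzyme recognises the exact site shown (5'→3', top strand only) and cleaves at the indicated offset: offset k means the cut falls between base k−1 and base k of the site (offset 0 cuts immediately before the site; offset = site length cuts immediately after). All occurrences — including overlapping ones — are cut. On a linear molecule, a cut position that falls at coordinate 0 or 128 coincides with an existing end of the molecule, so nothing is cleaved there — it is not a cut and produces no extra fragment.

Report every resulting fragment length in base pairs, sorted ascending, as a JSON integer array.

Scan for sites:
  TgoI AAGCCGCG/2: at [1, 33, 42, 61, 79, 93, 110] ⇒ [3, 35, 44, 63, 81, 95, 112]
  WciII GCAATC/4: at [13, 19, 25, 52, 104] ⇒ [17, 23, 29, 56, 108]

All cut coordinates (distinct, sorted): [3, 17, 23, 29, 35, 44, 56, 63, 81, 95, 108, 112]

Fragment lengths:
  [0,3): 3 bp
  [3,17): 14 bp
  [17,23): 6 bp
  [23,29): 6 bp
  [29,35): 6 bp
  [35,44): 9 bp
  [44,56): 12 bp
  [56,63): 7 bp
  [63,81): 18 bp
  [81,95): 14 bp
  [95,108): 13 bp
  [108,112): 4 bp
  [112,128): 16 bp

[3,4,6,6,6,7,9,12,13,14,14,16,18]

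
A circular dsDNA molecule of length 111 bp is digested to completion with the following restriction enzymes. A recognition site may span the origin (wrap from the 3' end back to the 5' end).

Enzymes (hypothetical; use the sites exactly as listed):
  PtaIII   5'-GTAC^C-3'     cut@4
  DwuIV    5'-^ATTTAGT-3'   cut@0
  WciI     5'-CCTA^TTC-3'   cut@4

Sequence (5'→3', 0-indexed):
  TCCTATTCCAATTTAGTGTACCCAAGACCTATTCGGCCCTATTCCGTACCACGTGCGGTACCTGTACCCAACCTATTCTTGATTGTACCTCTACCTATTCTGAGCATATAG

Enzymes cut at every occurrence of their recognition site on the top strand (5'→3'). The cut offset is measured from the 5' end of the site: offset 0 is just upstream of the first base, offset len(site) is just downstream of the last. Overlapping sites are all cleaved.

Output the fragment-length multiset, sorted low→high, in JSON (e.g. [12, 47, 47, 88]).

Site scan:
  PtaIII (GTACC, off=4): starts [17, 45, 57, 63, 84] → cuts [21, 49, 61, 67, 88]
  DwuIV (ATTTAGT, off=0): starts [10] → cuts [10]
  WciI (CCTATTC, off=4): starts [1, 27, 37, 71, 93] → cuts [5, 31, 41, 75, 97]

Pooled cuts: [5, 10, 21, 31, 41, 49, 61, 67, 75, 88, 97]

Fragment lengths:
  5→10: 5 bp
  10→21: 11 bp
  21→31: 10 bp
  31→41: 10 bp
  41→49: 8 bp
  49→61: 12 bp
  61→67: 6 bp
  67→75: 8 bp
  75→88: 13 bp
  88→97: 9 bp
  97→5 (wrap): 111-97+5 = 19 bp

[5,6,8,8,9,10,10,11,12,13,19]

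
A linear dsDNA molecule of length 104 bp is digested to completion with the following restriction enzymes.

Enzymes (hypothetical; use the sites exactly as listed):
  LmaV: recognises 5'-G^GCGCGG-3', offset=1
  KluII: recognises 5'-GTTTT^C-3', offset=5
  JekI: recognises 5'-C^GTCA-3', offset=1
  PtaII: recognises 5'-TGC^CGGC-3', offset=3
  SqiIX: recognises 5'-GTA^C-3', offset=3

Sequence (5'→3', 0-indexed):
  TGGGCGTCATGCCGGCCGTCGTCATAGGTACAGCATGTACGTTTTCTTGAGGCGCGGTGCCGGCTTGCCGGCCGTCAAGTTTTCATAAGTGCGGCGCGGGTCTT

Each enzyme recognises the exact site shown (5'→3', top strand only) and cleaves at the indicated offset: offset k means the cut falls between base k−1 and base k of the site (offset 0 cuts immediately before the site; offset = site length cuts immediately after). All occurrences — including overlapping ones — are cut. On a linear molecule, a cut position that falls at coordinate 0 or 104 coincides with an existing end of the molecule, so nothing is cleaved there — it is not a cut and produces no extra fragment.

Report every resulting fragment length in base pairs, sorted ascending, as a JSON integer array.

Site scan:
  LmaV GGCGCGG/1: at [50, 92] ⇒ [51, 93]
  KluII GTTTTC/5: at [40, 78] ⇒ [45, 83]
  JekI CGTCA/1: at [4, 19, 72] ⇒ [5, 20, 73]
  PtaII TGCCGGC/3: at [9, 57, 65] ⇒ [12, 60, 68]
  SqiIX GTAC/3: at [27, 36] ⇒ [30, 39]

All cut coordinates (distinct, sorted): [5, 12, 20, 30, 39, 45, 51, 60, 68, 73, 83, 93]

Fragments:
  [0,5): 5 bp
  [5,12): 7 bp
  [12,20): 8 bp
  [20,30): 10 bp
  [30,39): 9 bp
  [39,45): 6 bp
  [45,51): 6 bp
  [51,60): 9 bp
  [60,68): 8 bp
  [68,73): 5 bp
  [73,83): 10 bp
  [83,93): 10 bp
  [93,104): 11 bp

[5,5,6,6,7,8,8,9,9,10,10,10,11]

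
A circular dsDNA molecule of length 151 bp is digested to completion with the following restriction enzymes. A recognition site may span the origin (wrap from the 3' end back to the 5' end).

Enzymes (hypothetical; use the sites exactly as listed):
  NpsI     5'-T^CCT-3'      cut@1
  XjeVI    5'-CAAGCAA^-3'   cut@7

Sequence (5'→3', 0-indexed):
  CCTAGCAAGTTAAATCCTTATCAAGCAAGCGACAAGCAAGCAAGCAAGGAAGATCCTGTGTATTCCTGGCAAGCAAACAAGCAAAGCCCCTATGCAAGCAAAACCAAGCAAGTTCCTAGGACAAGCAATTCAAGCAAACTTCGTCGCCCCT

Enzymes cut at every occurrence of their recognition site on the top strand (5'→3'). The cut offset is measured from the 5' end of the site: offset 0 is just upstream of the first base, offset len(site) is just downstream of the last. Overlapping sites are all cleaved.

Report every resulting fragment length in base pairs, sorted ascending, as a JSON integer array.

[3,4,4,7,8,9,10,10,11,12,13,14,14,15,17]

Site scan:
  NpsI (TCCT, off=1): starts [14, 53, 63, 113, 150] → cuts [0, 15, 54, 64, 114]
  XjeVI (CAAGCAA, off=7): starts [21, 32, 36, 40, 69, 77, 94, 104, 121, 130] → cuts [28, 39, 43, 47, 76, 84, 101, 111, 128, 137]

All cut coordinates (distinct, sorted): [0, 15, 28, 39, 43, 47, 54, 64, 76, 84, 101, 111, 114, 128, 137]

Fragments:
  0→15: 15 bp
  15→28: 13 bp
  28→39: 11 bp
  39→43: 4 bp
  43→47: 4 bp
  47→54: 7 bp
  54→64: 10 bp
  64→76: 12 bp
  76→84: 8 bp
  84→101: 17 bp
  101→111: 10 bp
  111→114: 3 bp
  114→128: 14 bp
  128→137: 9 bp
  137→0 (wrap): 151-137+0 = 14 bp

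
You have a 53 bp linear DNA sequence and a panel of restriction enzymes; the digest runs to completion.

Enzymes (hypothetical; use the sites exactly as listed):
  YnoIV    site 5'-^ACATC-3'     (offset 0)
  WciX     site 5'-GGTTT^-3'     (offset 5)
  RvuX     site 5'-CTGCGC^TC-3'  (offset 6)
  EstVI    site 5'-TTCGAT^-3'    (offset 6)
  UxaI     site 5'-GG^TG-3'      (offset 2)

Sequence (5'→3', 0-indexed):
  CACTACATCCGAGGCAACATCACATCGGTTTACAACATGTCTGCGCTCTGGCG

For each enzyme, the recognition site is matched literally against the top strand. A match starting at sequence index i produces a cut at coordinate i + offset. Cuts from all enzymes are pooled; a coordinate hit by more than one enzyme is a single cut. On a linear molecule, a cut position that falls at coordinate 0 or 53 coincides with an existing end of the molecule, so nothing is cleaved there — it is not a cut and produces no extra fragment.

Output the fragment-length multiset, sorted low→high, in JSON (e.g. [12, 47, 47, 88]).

Per-enzyme occurrences:
  YnoIV (ACATC, off=0): starts [4, 16, 21] → cuts [4, 16, 21]
  WciX (GGTTT, off=5): starts [26] → cuts [31]
  RvuX (CTGCGCTC, off=6): starts [40] → cuts [46]
  EstVI (TTCGAT, off=6): no sites
  UxaI (GGTG, off=2): no sites

All cut coordinates (distinct, sorted): [4, 16, 21, 31, 46]

Fragments:
  [0,4): 4 bp
  [4,16): 12 bp
  [16,21): 5 bp
  [21,31): 10 bp
  [31,46): 15 bp
  [46,53): 7 bp

[4,5,7,10,12,15]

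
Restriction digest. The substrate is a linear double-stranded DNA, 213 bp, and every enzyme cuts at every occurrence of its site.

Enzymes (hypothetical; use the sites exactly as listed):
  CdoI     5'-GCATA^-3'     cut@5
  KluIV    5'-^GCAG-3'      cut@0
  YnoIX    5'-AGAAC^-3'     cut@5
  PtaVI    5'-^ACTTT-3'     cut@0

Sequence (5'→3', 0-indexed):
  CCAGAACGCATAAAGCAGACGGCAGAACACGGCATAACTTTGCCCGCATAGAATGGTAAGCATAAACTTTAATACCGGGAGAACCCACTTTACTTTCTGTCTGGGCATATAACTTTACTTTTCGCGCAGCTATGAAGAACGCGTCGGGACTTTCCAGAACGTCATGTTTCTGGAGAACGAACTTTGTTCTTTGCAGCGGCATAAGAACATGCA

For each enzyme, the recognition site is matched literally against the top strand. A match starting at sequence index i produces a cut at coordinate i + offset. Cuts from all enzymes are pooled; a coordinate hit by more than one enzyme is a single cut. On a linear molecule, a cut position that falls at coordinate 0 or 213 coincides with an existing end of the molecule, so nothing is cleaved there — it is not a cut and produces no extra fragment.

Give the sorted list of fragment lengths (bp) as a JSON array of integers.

Per-enzyme occurrences:
  CdoI GCATA/5: at [7, 31, 45, 59, 104, 198] ⇒ [12, 36, 50, 64, 109, 203]
  KluIV GCAG/0: at [14, 21, 125, 192] ⇒ [14, 21, 125, 192]
  YnoIX AGAAC/5: at [2, 23, 79, 135, 155, 173, 203] ⇒ [7, 28, 84, 140, 160, 178, 208]
  PtaVI ACTTT/0: at [36, 65, 86, 91, 111, 116, 148, 180] ⇒ [36, 65, 86, 91, 111, 116, 148, 180]

Pooled cuts: [7, 12, 14, 21, 28, 36, 50, 64, 65, 84, 86, 91, 109, 111, 116, 125, 140, 148, 160, 178, 180, 192, 203, 208]

Fragments:
  [0,7): 7 bp
  [7,12): 5 bp
  [12,14): 2 bp
  [14,21): 7 bp
  [21,28): 7 bp
  [28,36): 8 bp
  [36,50): 14 bp
  [50,64): 14 bp
  [64,65): 1 bp
  [65,84): 19 bp
  [84,86): 2 bp
  [86,91): 5 bp
  [91,109): 18 bp
  [109,111): 2 bp
  [111,116): 5 bp
  [116,125): 9 bp
  [125,140): 15 bp
  [140,148): 8 bp
  [148,160): 12 bp
  [160,178): 18 bp
  [178,180): 2 bp
  [180,192): 12 bp
  [192,203): 11 bp
  [203,208): 5 bp
  [208,213): 5 bp

[1,2,2,2,2,5,5,5,5,5,7,7,7,8,8,9,11,12,12,14,14,15,18,18,19]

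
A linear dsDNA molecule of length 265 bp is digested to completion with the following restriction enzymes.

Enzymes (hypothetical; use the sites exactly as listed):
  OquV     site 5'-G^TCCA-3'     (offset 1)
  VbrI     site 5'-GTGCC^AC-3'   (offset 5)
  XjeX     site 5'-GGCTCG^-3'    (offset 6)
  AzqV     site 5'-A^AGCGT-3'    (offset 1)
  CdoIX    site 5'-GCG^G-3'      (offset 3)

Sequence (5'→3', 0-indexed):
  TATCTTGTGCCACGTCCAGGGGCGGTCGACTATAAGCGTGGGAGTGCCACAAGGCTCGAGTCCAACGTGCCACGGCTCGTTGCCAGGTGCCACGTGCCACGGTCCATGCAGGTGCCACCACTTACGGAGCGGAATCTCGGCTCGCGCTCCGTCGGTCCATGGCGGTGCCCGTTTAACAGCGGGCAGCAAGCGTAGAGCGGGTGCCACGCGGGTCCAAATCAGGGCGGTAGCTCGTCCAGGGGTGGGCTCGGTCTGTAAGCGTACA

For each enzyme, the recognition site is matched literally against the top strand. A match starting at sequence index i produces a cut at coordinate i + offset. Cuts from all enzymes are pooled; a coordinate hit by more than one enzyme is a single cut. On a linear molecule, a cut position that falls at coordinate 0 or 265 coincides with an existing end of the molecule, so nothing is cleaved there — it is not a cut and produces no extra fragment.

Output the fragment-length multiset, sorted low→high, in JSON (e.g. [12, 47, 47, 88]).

Scan for sites:
  OquV (GTCCA, off=1): starts [13, 59, 101, 154, 211, 233] → cuts [14, 60, 102, 155, 212, 234]
  VbrI (GTGCCAC, off=5): starts [6, 43, 66, 86, 93, 111, 200] → cuts [11, 48, 71, 91, 98, 116, 205]
  XjeX (GGCTCG, off=6): starts [52, 73, 138, 244] → cuts [58, 79, 144, 250]
  AzqV (AAGCGT, off=1): starts [33, 187, 256] → cuts [34, 188, 257]
  CdoIX (GCGG, off=3): starts [21, 128, 161, 178, 196, 207, 223] → cuts [24, 131, 164, 181, 199, 210, 226]

All cut coordinates (distinct, sorted): [11, 14, 24, 34, 48, 58, 60, 71, 79, 91, 98, 102, 116, 131, 144, 155, 164, 181, 188, 199, 205, 210, 212, 226, 234, 250, 257]

Fragment lengths:
  [0,11): 11 bp
  [11,14): 3 bp
  [14,24): 10 bp
  [24,34): 10 bp
  [34,48): 14 bp
  [48,58): 10 bp
  [58,60): 2 bp
  [60,71): 11 bp
  [71,79): 8 bp
  [79,91): 12 bp
  [91,98): 7 bp
  [98,102): 4 bp
  [102,116): 14 bp
  [116,131): 15 bp
  [131,144): 13 bp
  [144,155): 11 bp
  [155,164): 9 bp
  [164,181): 17 bp
  [181,188): 7 bp
  [188,199): 11 bp
  [199,205): 6 bp
  [205,210): 5 bp
  [210,212): 2 bp
  [212,226): 14 bp
  [226,234): 8 bp
  [234,250): 16 bp
  [250,257): 7 bp
  [257,265): 8 bp

[2,2,3,4,5,6,7,7,7,8,8,8,9,10,10,10,11,11,11,11,12,13,14,14,14,15,16,17]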